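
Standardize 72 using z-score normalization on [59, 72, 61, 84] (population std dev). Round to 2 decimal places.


Mean = (59 + 72 + 61 + 84) / 4 = 69.0
Variance = sum((x_i - mean)^2) / n = 99.5
Std = sqrt(99.5) = 9.975
Z = (x - mean) / std
= (72 - 69.0) / 9.975
= 3.0 / 9.975
= 0.30

0.30


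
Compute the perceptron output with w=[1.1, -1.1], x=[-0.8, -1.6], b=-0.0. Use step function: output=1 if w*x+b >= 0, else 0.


z = w . x + b
= 1.1*-0.8 + -1.1*-1.6 + -0.0
= -0.88 + 1.76 + -0.0
= 0.88 + -0.0
= 0.88
Since z = 0.88 >= 0, output = 1

1


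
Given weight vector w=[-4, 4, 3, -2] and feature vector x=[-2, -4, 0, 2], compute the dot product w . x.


Element-wise products:
-4 * -2 = 8
4 * -4 = -16
3 * 0 = 0
-2 * 2 = -4
Sum = 8 + -16 + 0 + -4
= -12

-12


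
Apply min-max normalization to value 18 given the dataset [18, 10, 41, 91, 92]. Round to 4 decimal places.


Min = 10, Max = 92
Range = 92 - 10 = 82
Scaled = (x - min) / (max - min)
= (18 - 10) / 82
= 8 / 82
= 0.0976

0.0976


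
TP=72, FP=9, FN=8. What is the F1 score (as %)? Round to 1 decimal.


Precision = TP / (TP + FP) = 72 / 81 = 0.8889
Recall = TP / (TP + FN) = 72 / 80 = 0.9
F1 = 2 * P * R / (P + R)
= 2 * 0.8889 * 0.9 / (0.8889 + 0.9)
= 1.6 / 1.7889
= 0.8944
As percentage: 89.4%

89.4


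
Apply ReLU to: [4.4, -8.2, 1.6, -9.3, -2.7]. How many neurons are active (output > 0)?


ReLU(x) = max(0, x) for each element:
ReLU(4.4) = 4.4
ReLU(-8.2) = 0
ReLU(1.6) = 1.6
ReLU(-9.3) = 0
ReLU(-2.7) = 0
Active neurons (>0): 2

2


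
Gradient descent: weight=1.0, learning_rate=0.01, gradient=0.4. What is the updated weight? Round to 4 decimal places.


w_new = w_old - lr * gradient
= 1.0 - 0.01 * 0.4
= 1.0 - (0.004)
= 0.9960

0.9960


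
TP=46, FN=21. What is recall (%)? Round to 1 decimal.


Recall = TP / (TP + FN) * 100
= 46 / (46 + 21)
= 46 / 67
= 0.6866
= 68.7%

68.7


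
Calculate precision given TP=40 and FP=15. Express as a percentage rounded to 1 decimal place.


Precision = TP / (TP + FP) * 100
= 40 / (40 + 15)
= 40 / 55
= 0.7273
= 72.7%

72.7


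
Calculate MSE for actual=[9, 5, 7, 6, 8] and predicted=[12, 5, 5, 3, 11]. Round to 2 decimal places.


Differences: [-3, 0, 2, 3, -3]
Squared errors: [9, 0, 4, 9, 9]
Sum of squared errors = 31
MSE = 31 / 5 = 6.20

6.20


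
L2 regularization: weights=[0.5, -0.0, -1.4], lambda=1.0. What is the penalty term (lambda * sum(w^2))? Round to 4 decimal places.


Squaring each weight:
0.5^2 = 0.25
(-0.0)^2 = 0.0
(-1.4)^2 = 1.96
Sum of squares = 2.21
Penalty = 1.0 * 2.21 = 2.2100

2.2100


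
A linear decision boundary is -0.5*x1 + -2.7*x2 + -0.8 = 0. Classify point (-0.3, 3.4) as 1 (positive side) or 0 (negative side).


Compute -0.5 * -0.3 + -2.7 * 3.4 + -0.8
= 0.15 + -9.18 + -0.8
= -9.83
Since -9.83 < 0, the point is on the negative side.

0


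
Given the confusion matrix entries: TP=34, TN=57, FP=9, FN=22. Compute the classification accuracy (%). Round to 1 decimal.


Accuracy = (TP + TN) / (TP + TN + FP + FN) * 100
= (34 + 57) / (34 + 57 + 9 + 22)
= 91 / 122
= 0.7459
= 74.6%

74.6


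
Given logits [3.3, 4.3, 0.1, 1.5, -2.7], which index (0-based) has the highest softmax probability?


Softmax is a monotonic transformation, so it preserves the argmax.
We need to find the index of the maximum logit.
Index 0: 3.3
Index 1: 4.3
Index 2: 0.1
Index 3: 1.5
Index 4: -2.7
Maximum logit = 4.3 at index 1

1


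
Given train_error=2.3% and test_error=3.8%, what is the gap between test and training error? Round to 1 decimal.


Generalization gap = test_error - train_error
= 3.8 - 2.3
= 1.5%
A small gap suggests good generalization.

1.5


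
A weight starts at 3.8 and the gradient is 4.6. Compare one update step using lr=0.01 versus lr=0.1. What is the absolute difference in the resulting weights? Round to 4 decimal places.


With lr=0.01: w_new = 3.8 - 0.01 * 4.6 = 3.754
With lr=0.1: w_new = 3.8 - 0.1 * 4.6 = 3.34
Absolute difference = |3.754 - 3.34|
= 0.4140

0.4140


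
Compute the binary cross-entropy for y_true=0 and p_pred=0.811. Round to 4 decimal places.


For y=0: Loss = -log(1-p)
= -log(1 - 0.811)
= -log(0.189)
= -(-1.666)
= 1.6660

1.6660


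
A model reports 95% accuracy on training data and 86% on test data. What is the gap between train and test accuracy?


Gap = train_accuracy - test_accuracy
= 95 - 86
= 9%
This moderate gap may indicate mild overfitting.

9


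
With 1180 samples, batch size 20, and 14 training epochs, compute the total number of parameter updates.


Iterations per epoch = 1180 / 20 = 59
Total updates = iterations_per_epoch * epochs
= 59 * 14
= 826

826


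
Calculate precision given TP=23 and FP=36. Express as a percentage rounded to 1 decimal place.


Precision = TP / (TP + FP) * 100
= 23 / (23 + 36)
= 23 / 59
= 0.3898
= 39.0%

39.0


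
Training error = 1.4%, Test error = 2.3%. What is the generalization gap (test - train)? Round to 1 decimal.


Generalization gap = test_error - train_error
= 2.3 - 1.4
= 0.9%
A small gap suggests good generalization.

0.9


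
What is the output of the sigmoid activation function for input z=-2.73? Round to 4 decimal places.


sigmoid(z) = 1 / (1 + exp(-z))
exp(-(-2.73)) = exp(2.73) = 15.3329
1 + 15.3329 = 16.3329
1 / 16.3329 = 0.0612

0.0612


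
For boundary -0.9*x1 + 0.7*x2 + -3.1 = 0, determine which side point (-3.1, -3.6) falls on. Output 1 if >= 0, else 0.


Compute -0.9 * -3.1 + 0.7 * -3.6 + -3.1
= 2.79 + -2.52 + -3.1
= -2.83
Since -2.83 < 0, the point is on the negative side.

0


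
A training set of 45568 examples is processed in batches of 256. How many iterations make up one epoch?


Iterations per epoch = dataset_size / batch_size
= 45568 / 256
= 178

178


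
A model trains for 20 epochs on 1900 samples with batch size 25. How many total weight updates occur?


Iterations per epoch = 1900 / 25 = 76
Total updates = iterations_per_epoch * epochs
= 76 * 20
= 1520

1520


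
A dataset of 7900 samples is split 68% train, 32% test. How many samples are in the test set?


Train samples = 7900 * 68% = 5372
Test samples = 7900 - 5372
= 2528

2528


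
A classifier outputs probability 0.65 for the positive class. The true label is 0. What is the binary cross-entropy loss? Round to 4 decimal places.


For y=0: Loss = -log(1-p)
= -log(1 - 0.65)
= -log(0.35)
= -(-1.0498)
= 1.0498

1.0498


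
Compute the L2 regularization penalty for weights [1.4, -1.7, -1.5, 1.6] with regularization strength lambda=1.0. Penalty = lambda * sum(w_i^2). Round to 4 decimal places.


Squaring each weight:
1.4^2 = 1.96
(-1.7)^2 = 2.89
(-1.5)^2 = 2.25
1.6^2 = 2.56
Sum of squares = 9.66
Penalty = 1.0 * 9.66 = 9.6600

9.6600


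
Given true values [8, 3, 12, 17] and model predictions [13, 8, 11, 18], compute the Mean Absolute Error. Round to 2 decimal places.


Absolute errors: [5, 5, 1, 1]
Sum of absolute errors = 12
MAE = 12 / 4 = 3.00

3.00


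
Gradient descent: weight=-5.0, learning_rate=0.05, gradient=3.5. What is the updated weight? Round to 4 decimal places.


w_new = w_old - lr * gradient
= -5.0 - 0.05 * 3.5
= -5.0 - (0.175)
= -5.1750

-5.1750


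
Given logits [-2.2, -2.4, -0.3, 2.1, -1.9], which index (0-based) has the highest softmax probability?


Softmax is a monotonic transformation, so it preserves the argmax.
We need to find the index of the maximum logit.
Index 0: -2.2
Index 1: -2.4
Index 2: -0.3
Index 3: 2.1
Index 4: -1.9
Maximum logit = 2.1 at index 3

3


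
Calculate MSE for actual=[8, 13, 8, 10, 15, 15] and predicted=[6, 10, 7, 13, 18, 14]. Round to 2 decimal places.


Differences: [2, 3, 1, -3, -3, 1]
Squared errors: [4, 9, 1, 9, 9, 1]
Sum of squared errors = 33
MSE = 33 / 6 = 5.50

5.50


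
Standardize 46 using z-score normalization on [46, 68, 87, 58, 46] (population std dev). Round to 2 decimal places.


Mean = (46 + 68 + 87 + 58 + 46) / 5 = 61.0
Variance = sum((x_i - mean)^2) / n = 236.8
Std = sqrt(236.8) = 15.3883
Z = (x - mean) / std
= (46 - 61.0) / 15.3883
= -15.0 / 15.3883
= -0.97

-0.97


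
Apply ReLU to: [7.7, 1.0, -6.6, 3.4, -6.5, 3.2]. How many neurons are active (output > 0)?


ReLU(x) = max(0, x) for each element:
ReLU(7.7) = 7.7
ReLU(1.0) = 1.0
ReLU(-6.6) = 0
ReLU(3.4) = 3.4
ReLU(-6.5) = 0
ReLU(3.2) = 3.2
Active neurons (>0): 4

4


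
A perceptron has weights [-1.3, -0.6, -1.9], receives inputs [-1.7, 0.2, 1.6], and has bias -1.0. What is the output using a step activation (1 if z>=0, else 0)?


z = w . x + b
= -1.3*-1.7 + -0.6*0.2 + -1.9*1.6 + -1.0
= 2.21 + -0.12 + -3.04 + -1.0
= -0.95 + -1.0
= -1.95
Since z = -1.95 < 0, output = 0

0


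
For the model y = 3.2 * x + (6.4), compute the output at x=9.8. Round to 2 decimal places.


y = 3.2 * 9.8 + (6.4)
= 31.36 + (6.4)
= 37.76

37.76


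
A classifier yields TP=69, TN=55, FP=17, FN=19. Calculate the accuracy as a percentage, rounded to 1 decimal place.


Accuracy = (TP + TN) / (TP + TN + FP + FN) * 100
= (69 + 55) / (69 + 55 + 17 + 19)
= 124 / 160
= 0.775
= 77.5%

77.5


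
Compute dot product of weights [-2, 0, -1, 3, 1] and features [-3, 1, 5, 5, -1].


Element-wise products:
-2 * -3 = 6
0 * 1 = 0
-1 * 5 = -5
3 * 5 = 15
1 * -1 = -1
Sum = 6 + 0 + -5 + 15 + -1
= 15

15


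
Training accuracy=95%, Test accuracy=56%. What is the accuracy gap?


Gap = train_accuracy - test_accuracy
= 95 - 56
= 39%
This large gap strongly indicates overfitting.

39


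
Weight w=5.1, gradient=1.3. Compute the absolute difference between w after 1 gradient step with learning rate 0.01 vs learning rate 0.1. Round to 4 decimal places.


With lr=0.01: w_new = 5.1 - 0.01 * 1.3 = 5.087
With lr=0.1: w_new = 5.1 - 0.1 * 1.3 = 4.97
Absolute difference = |5.087 - 4.97|
= 0.1170

0.1170


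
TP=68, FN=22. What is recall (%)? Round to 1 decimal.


Recall = TP / (TP + FN) * 100
= 68 / (68 + 22)
= 68 / 90
= 0.7556
= 75.6%

75.6


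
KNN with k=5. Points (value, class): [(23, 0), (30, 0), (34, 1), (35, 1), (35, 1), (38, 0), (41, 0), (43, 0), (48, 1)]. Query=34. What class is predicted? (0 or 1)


Distances from query 34:
Point 34 (class 1): distance = 0
Point 35 (class 1): distance = 1
Point 35 (class 1): distance = 1
Point 30 (class 0): distance = 4
Point 38 (class 0): distance = 4
K=5 nearest neighbors: classes = [1, 1, 1, 0, 0]
Votes for class 1: 3 / 5
Majority vote => class 1

1


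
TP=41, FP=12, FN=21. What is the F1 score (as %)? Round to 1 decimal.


Precision = TP / (TP + FP) = 41 / 53 = 0.7736
Recall = TP / (TP + FN) = 41 / 62 = 0.6613
F1 = 2 * P * R / (P + R)
= 2 * 0.7736 * 0.6613 / (0.7736 + 0.6613)
= 1.0231 / 1.4349
= 0.713
As percentage: 71.3%

71.3


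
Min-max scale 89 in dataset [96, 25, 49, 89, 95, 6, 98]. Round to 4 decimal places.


Min = 6, Max = 98
Range = 98 - 6 = 92
Scaled = (x - min) / (max - min)
= (89 - 6) / 92
= 83 / 92
= 0.9022

0.9022


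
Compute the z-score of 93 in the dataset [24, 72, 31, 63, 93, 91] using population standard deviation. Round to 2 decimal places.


Mean = (24 + 72 + 31 + 63 + 93 + 91) / 6 = 62.3333
Variance = sum((x_i - mean)^2) / n = 717.8889
Std = sqrt(717.8889) = 26.7934
Z = (x - mean) / std
= (93 - 62.3333) / 26.7934
= 30.6667 / 26.7934
= 1.14

1.14


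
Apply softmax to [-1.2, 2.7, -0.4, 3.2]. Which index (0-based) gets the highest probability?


Softmax is a monotonic transformation, so it preserves the argmax.
We need to find the index of the maximum logit.
Index 0: -1.2
Index 1: 2.7
Index 2: -0.4
Index 3: 3.2
Maximum logit = 3.2 at index 3

3


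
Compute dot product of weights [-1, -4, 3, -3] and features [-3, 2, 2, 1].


Element-wise products:
-1 * -3 = 3
-4 * 2 = -8
3 * 2 = 6
-3 * 1 = -3
Sum = 3 + -8 + 6 + -3
= -2

-2


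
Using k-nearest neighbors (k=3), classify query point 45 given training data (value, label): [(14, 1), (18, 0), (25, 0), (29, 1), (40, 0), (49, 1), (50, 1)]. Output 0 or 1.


Distances from query 45:
Point 49 (class 1): distance = 4
Point 40 (class 0): distance = 5
Point 50 (class 1): distance = 5
K=3 nearest neighbors: classes = [1, 0, 1]
Votes for class 1: 2 / 3
Majority vote => class 1

1


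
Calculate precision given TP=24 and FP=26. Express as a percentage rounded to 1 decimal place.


Precision = TP / (TP + FP) * 100
= 24 / (24 + 26)
= 24 / 50
= 0.48
= 48.0%

48.0


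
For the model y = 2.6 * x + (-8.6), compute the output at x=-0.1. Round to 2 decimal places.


y = 2.6 * -0.1 + (-8.6)
= -0.26 + (-8.6)
= -8.86

-8.86


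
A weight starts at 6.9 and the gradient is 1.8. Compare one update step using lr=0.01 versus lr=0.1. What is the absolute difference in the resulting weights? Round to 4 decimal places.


With lr=0.01: w_new = 6.9 - 0.01 * 1.8 = 6.882
With lr=0.1: w_new = 6.9 - 0.1 * 1.8 = 6.72
Absolute difference = |6.882 - 6.72|
= 0.1620

0.1620


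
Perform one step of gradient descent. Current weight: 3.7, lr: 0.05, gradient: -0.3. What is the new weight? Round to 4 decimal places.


w_new = w_old - lr * gradient
= 3.7 - 0.05 * -0.3
= 3.7 - (-0.015)
= 3.7150

3.7150


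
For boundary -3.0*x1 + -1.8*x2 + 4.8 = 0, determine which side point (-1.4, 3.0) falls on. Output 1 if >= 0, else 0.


Compute -3.0 * -1.4 + -1.8 * 3.0 + 4.8
= 4.2 + -5.4 + 4.8
= 3.6
Since 3.6 >= 0, the point is on the positive side.

1


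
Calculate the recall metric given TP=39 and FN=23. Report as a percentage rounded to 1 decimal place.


Recall = TP / (TP + FN) * 100
= 39 / (39 + 23)
= 39 / 62
= 0.629
= 62.9%

62.9


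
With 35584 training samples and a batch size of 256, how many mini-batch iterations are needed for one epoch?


Iterations per epoch = dataset_size / batch_size
= 35584 / 256
= 139

139


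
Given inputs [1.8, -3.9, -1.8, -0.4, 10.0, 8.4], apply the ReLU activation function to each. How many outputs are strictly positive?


ReLU(x) = max(0, x) for each element:
ReLU(1.8) = 1.8
ReLU(-3.9) = 0
ReLU(-1.8) = 0
ReLU(-0.4) = 0
ReLU(10.0) = 10.0
ReLU(8.4) = 8.4
Active neurons (>0): 3

3


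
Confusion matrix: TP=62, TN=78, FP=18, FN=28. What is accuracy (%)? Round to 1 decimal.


Accuracy = (TP + TN) / (TP + TN + FP + FN) * 100
= (62 + 78) / (62 + 78 + 18 + 28)
= 140 / 186
= 0.7527
= 75.3%

75.3


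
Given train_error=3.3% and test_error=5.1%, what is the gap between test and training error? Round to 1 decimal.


Generalization gap = test_error - train_error
= 5.1 - 3.3
= 1.8%
A small gap suggests good generalization.

1.8


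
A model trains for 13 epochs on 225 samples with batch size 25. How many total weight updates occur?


Iterations per epoch = 225 / 25 = 9
Total updates = iterations_per_epoch * epochs
= 9 * 13
= 117

117


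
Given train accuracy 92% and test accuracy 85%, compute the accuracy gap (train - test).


Gap = train_accuracy - test_accuracy
= 92 - 85
= 7%
This moderate gap may indicate mild overfitting.

7


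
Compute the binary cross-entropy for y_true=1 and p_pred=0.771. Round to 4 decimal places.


For y=1: Loss = -log(p)
= -log(0.771)
= -(-0.2601)
= 0.2601

0.2601


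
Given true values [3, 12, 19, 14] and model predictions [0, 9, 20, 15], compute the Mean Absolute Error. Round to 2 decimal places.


Absolute errors: [3, 3, 1, 1]
Sum of absolute errors = 8
MAE = 8 / 4 = 2.00

2.00


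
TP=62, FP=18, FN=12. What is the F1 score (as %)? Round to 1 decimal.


Precision = TP / (TP + FP) = 62 / 80 = 0.775
Recall = TP / (TP + FN) = 62 / 74 = 0.8378
F1 = 2 * P * R / (P + R)
= 2 * 0.775 * 0.8378 / (0.775 + 0.8378)
= 1.2986 / 1.6128
= 0.8052
As percentage: 80.5%

80.5


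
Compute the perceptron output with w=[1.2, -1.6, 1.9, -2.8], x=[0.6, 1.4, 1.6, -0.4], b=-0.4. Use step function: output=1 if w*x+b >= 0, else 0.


z = w . x + b
= 1.2*0.6 + -1.6*1.4 + 1.9*1.6 + -2.8*-0.4 + -0.4
= 0.72 + -2.24 + 3.04 + 1.12 + -0.4
= 2.64 + -0.4
= 2.24
Since z = 2.24 >= 0, output = 1

1


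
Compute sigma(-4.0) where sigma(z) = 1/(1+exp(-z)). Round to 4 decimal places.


sigmoid(z) = 1 / (1 + exp(-z))
exp(-(-4.0)) = exp(4.0) = 54.5981
1 + 54.5981 = 55.5981
1 / 55.5981 = 0.0180

0.0180


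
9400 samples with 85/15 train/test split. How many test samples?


Train samples = 9400 * 85% = 7990
Test samples = 9400 - 7990
= 1410

1410


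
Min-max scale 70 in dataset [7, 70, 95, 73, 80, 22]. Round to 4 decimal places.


Min = 7, Max = 95
Range = 95 - 7 = 88
Scaled = (x - min) / (max - min)
= (70 - 7) / 88
= 63 / 88
= 0.7159

0.7159


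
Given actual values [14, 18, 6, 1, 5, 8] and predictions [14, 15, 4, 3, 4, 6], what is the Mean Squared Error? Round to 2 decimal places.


Differences: [0, 3, 2, -2, 1, 2]
Squared errors: [0, 9, 4, 4, 1, 4]
Sum of squared errors = 22
MSE = 22 / 6 = 3.67

3.67


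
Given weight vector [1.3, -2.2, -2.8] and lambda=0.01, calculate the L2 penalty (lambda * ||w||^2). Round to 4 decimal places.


Squaring each weight:
1.3^2 = 1.69
(-2.2)^2 = 4.84
(-2.8)^2 = 7.84
Sum of squares = 14.37
Penalty = 0.01 * 14.37 = 0.1437

0.1437


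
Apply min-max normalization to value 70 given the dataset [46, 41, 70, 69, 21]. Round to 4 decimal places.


Min = 21, Max = 70
Range = 70 - 21 = 49
Scaled = (x - min) / (max - min)
= (70 - 21) / 49
= 49 / 49
= 1.0000

1.0000


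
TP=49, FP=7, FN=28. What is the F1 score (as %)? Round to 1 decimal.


Precision = TP / (TP + FP) = 49 / 56 = 0.875
Recall = TP / (TP + FN) = 49 / 77 = 0.6364
F1 = 2 * P * R / (P + R)
= 2 * 0.875 * 0.6364 / (0.875 + 0.6364)
= 1.1136 / 1.5114
= 0.7368
As percentage: 73.7%

73.7


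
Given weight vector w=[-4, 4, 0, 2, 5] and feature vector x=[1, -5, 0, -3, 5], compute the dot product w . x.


Element-wise products:
-4 * 1 = -4
4 * -5 = -20
0 * 0 = 0
2 * -3 = -6
5 * 5 = 25
Sum = -4 + -20 + 0 + -6 + 25
= -5

-5


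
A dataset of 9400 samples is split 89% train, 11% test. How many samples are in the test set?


Train samples = 9400 * 89% = 8366
Test samples = 9400 - 8366
= 1034

1034


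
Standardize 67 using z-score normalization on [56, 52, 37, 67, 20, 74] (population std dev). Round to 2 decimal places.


Mean = (56 + 52 + 37 + 67 + 20 + 74) / 6 = 51.0
Variance = sum((x_i - mean)^2) / n = 328.0
Std = sqrt(328.0) = 18.1108
Z = (x - mean) / std
= (67 - 51.0) / 18.1108
= 16.0 / 18.1108
= 0.88

0.88


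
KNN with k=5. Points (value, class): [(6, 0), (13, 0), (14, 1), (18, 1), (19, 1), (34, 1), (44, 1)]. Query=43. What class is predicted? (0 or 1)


Distances from query 43:
Point 44 (class 1): distance = 1
Point 34 (class 1): distance = 9
Point 19 (class 1): distance = 24
Point 18 (class 1): distance = 25
Point 14 (class 1): distance = 29
K=5 nearest neighbors: classes = [1, 1, 1, 1, 1]
Votes for class 1: 5 / 5
Majority vote => class 1

1


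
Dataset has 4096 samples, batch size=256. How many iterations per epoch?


Iterations per epoch = dataset_size / batch_size
= 4096 / 256
= 16

16


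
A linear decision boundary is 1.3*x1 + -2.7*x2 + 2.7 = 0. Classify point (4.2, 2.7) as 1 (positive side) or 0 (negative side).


Compute 1.3 * 4.2 + -2.7 * 2.7 + 2.7
= 5.46 + -7.29 + 2.7
= 0.87
Since 0.87 >= 0, the point is on the positive side.

1


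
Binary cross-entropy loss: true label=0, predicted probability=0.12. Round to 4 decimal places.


For y=0: Loss = -log(1-p)
= -log(1 - 0.12)
= -log(0.88)
= -(-0.1278)
= 0.1278

0.1278


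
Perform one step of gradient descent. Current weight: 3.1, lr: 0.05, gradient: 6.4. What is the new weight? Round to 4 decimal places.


w_new = w_old - lr * gradient
= 3.1 - 0.05 * 6.4
= 3.1 - (0.32)
= 2.7800

2.7800


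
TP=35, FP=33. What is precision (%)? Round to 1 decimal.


Precision = TP / (TP + FP) * 100
= 35 / (35 + 33)
= 35 / 68
= 0.5147
= 51.5%

51.5


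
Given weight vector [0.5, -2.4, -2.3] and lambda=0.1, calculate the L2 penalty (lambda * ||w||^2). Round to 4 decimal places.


Squaring each weight:
0.5^2 = 0.25
(-2.4)^2 = 5.76
(-2.3)^2 = 5.29
Sum of squares = 11.3
Penalty = 0.1 * 11.3 = 1.1300

1.1300


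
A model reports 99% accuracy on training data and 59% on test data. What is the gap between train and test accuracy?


Gap = train_accuracy - test_accuracy
= 99 - 59
= 40%
This large gap strongly indicates overfitting.

40


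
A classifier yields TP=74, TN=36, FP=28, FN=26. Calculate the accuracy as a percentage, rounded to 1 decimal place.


Accuracy = (TP + TN) / (TP + TN + FP + FN) * 100
= (74 + 36) / (74 + 36 + 28 + 26)
= 110 / 164
= 0.6707
= 67.1%

67.1


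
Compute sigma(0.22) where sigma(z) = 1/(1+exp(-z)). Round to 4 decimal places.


sigmoid(z) = 1 / (1 + exp(-z))
exp(-(0.22)) = exp(-0.22) = 0.8025
1 + 0.8025 = 1.8025
1 / 1.8025 = 0.5548

0.5548


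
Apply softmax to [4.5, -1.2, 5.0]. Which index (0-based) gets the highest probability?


Softmax is a monotonic transformation, so it preserves the argmax.
We need to find the index of the maximum logit.
Index 0: 4.5
Index 1: -1.2
Index 2: 5.0
Maximum logit = 5.0 at index 2

2


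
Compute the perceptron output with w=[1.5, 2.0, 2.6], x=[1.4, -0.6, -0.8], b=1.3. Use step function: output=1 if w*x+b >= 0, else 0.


z = w . x + b
= 1.5*1.4 + 2.0*-0.6 + 2.6*-0.8 + 1.3
= 2.1 + -1.2 + -2.08 + 1.3
= -1.18 + 1.3
= 0.12
Since z = 0.12 >= 0, output = 1

1


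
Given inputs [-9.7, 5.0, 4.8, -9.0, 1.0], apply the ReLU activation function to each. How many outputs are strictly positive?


ReLU(x) = max(0, x) for each element:
ReLU(-9.7) = 0
ReLU(5.0) = 5.0
ReLU(4.8) = 4.8
ReLU(-9.0) = 0
ReLU(1.0) = 1.0
Active neurons (>0): 3

3


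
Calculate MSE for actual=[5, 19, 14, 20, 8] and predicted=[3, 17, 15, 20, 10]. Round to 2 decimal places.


Differences: [2, 2, -1, 0, -2]
Squared errors: [4, 4, 1, 0, 4]
Sum of squared errors = 13
MSE = 13 / 5 = 2.60

2.60


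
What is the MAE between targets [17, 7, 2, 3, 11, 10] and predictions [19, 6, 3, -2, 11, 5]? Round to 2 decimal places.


Absolute errors: [2, 1, 1, 5, 0, 5]
Sum of absolute errors = 14
MAE = 14 / 6 = 2.33

2.33


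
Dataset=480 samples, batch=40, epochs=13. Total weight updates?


Iterations per epoch = 480 / 40 = 12
Total updates = iterations_per_epoch * epochs
= 12 * 13
= 156

156


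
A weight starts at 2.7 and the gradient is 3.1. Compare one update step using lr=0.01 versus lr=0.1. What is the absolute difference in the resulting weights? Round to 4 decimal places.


With lr=0.01: w_new = 2.7 - 0.01 * 3.1 = 2.669
With lr=0.1: w_new = 2.7 - 0.1 * 3.1 = 2.39
Absolute difference = |2.669 - 2.39|
= 0.2790

0.2790


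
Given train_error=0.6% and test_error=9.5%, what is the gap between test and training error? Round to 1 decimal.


Generalization gap = test_error - train_error
= 9.5 - 0.6
= 8.9%
A moderate gap.

8.9


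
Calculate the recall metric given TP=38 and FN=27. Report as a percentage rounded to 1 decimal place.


Recall = TP / (TP + FN) * 100
= 38 / (38 + 27)
= 38 / 65
= 0.5846
= 58.5%

58.5


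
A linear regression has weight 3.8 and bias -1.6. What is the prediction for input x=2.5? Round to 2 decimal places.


y = 3.8 * 2.5 + (-1.6)
= 9.5 + (-1.6)
= 7.90

7.90


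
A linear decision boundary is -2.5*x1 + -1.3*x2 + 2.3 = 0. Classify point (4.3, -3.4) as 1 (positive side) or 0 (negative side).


Compute -2.5 * 4.3 + -1.3 * -3.4 + 2.3
= -10.75 + 4.42 + 2.3
= -4.03
Since -4.03 < 0, the point is on the negative side.

0


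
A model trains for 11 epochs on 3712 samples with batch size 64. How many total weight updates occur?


Iterations per epoch = 3712 / 64 = 58
Total updates = iterations_per_epoch * epochs
= 58 * 11
= 638

638


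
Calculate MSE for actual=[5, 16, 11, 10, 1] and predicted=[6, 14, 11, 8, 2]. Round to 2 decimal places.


Differences: [-1, 2, 0, 2, -1]
Squared errors: [1, 4, 0, 4, 1]
Sum of squared errors = 10
MSE = 10 / 5 = 2.00

2.00


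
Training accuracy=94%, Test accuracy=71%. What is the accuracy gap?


Gap = train_accuracy - test_accuracy
= 94 - 71
= 23%
This large gap strongly indicates overfitting.

23


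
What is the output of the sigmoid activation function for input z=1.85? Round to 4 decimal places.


sigmoid(z) = 1 / (1 + exp(-z))
exp(-(1.85)) = exp(-1.85) = 0.1572
1 + 0.1572 = 1.1572
1 / 1.1572 = 0.8641

0.8641


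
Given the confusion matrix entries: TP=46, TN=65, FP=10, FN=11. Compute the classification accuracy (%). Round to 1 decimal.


Accuracy = (TP + TN) / (TP + TN + FP + FN) * 100
= (46 + 65) / (46 + 65 + 10 + 11)
= 111 / 132
= 0.8409
= 84.1%

84.1


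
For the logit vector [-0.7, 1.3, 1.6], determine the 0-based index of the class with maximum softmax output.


Softmax is a monotonic transformation, so it preserves the argmax.
We need to find the index of the maximum logit.
Index 0: -0.7
Index 1: 1.3
Index 2: 1.6
Maximum logit = 1.6 at index 2

2


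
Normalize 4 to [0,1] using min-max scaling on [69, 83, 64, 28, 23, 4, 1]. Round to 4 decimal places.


Min = 1, Max = 83
Range = 83 - 1 = 82
Scaled = (x - min) / (max - min)
= (4 - 1) / 82
= 3 / 82
= 0.0366

0.0366


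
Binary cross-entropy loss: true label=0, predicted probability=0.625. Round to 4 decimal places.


For y=0: Loss = -log(1-p)
= -log(1 - 0.625)
= -log(0.375)
= -(-0.9808)
= 0.9808

0.9808


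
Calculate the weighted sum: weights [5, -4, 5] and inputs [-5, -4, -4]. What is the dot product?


Element-wise products:
5 * -5 = -25
-4 * -4 = 16
5 * -4 = -20
Sum = -25 + 16 + -20
= -29

-29


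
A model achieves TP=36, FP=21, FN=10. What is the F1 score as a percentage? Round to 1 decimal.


Precision = TP / (TP + FP) = 36 / 57 = 0.6316
Recall = TP / (TP + FN) = 36 / 46 = 0.7826
F1 = 2 * P * R / (P + R)
= 2 * 0.6316 * 0.7826 / (0.6316 + 0.7826)
= 0.9886 / 1.4142
= 0.699
As percentage: 69.9%

69.9


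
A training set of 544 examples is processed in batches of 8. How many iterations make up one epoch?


Iterations per epoch = dataset_size / batch_size
= 544 / 8
= 68

68


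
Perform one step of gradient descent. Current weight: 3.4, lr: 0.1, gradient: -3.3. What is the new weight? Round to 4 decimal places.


w_new = w_old - lr * gradient
= 3.4 - 0.1 * -3.3
= 3.4 - (-0.33)
= 3.7300

3.7300


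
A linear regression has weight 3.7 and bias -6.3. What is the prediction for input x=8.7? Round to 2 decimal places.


y = 3.7 * 8.7 + (-6.3)
= 32.19 + (-6.3)
= 25.89

25.89


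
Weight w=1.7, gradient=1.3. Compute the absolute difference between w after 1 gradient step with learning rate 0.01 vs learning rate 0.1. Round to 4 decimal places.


With lr=0.01: w_new = 1.7 - 0.01 * 1.3 = 1.687
With lr=0.1: w_new = 1.7 - 0.1 * 1.3 = 1.57
Absolute difference = |1.687 - 1.57|
= 0.1170

0.1170


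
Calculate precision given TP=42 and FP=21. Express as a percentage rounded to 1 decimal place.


Precision = TP / (TP + FP) * 100
= 42 / (42 + 21)
= 42 / 63
= 0.6667
= 66.7%

66.7


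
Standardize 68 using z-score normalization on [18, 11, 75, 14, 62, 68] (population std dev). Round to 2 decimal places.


Mean = (18 + 11 + 75 + 14 + 62 + 68) / 6 = 41.3333
Variance = sum((x_i - mean)^2) / n = 747.2222
Std = sqrt(747.2222) = 27.3354
Z = (x - mean) / std
= (68 - 41.3333) / 27.3354
= 26.6667 / 27.3354
= 0.98

0.98


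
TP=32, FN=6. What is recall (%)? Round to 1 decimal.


Recall = TP / (TP + FN) * 100
= 32 / (32 + 6)
= 32 / 38
= 0.8421
= 84.2%

84.2


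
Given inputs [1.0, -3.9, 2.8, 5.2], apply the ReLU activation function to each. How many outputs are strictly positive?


ReLU(x) = max(0, x) for each element:
ReLU(1.0) = 1.0
ReLU(-3.9) = 0
ReLU(2.8) = 2.8
ReLU(5.2) = 5.2
Active neurons (>0): 3

3


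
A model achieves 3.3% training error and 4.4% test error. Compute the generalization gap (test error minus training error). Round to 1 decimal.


Generalization gap = test_error - train_error
= 4.4 - 3.3
= 1.1%
A small gap suggests good generalization.

1.1


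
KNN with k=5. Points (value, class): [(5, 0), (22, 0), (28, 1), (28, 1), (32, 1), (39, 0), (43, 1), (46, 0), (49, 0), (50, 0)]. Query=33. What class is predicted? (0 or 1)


Distances from query 33:
Point 32 (class 1): distance = 1
Point 28 (class 1): distance = 5
Point 28 (class 1): distance = 5
Point 39 (class 0): distance = 6
Point 43 (class 1): distance = 10
K=5 nearest neighbors: classes = [1, 1, 1, 0, 1]
Votes for class 1: 4 / 5
Majority vote => class 1

1


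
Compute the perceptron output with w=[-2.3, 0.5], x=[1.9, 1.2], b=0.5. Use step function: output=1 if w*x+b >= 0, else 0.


z = w . x + b
= -2.3*1.9 + 0.5*1.2 + 0.5
= -4.37 + 0.6 + 0.5
= -3.77 + 0.5
= -3.27
Since z = -3.27 < 0, output = 0

0


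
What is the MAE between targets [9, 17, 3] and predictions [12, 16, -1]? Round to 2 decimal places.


Absolute errors: [3, 1, 4]
Sum of absolute errors = 8
MAE = 8 / 3 = 2.67

2.67


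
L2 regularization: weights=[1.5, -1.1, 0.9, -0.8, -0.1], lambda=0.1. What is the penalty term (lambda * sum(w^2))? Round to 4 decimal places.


Squaring each weight:
1.5^2 = 2.25
(-1.1)^2 = 1.21
0.9^2 = 0.81
(-0.8)^2 = 0.64
(-0.1)^2 = 0.01
Sum of squares = 4.92
Penalty = 0.1 * 4.92 = 0.4920

0.4920


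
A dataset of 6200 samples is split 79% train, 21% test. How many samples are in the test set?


Train samples = 6200 * 79% = 4898
Test samples = 6200 - 4898
= 1302

1302


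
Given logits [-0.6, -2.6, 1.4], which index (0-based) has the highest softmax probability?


Softmax is a monotonic transformation, so it preserves the argmax.
We need to find the index of the maximum logit.
Index 0: -0.6
Index 1: -2.6
Index 2: 1.4
Maximum logit = 1.4 at index 2

2


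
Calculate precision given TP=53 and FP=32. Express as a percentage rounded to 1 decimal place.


Precision = TP / (TP + FP) * 100
= 53 / (53 + 32)
= 53 / 85
= 0.6235
= 62.4%

62.4


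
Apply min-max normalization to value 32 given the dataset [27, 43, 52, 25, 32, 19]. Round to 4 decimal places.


Min = 19, Max = 52
Range = 52 - 19 = 33
Scaled = (x - min) / (max - min)
= (32 - 19) / 33
= 13 / 33
= 0.3939

0.3939


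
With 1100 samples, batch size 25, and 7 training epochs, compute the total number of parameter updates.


Iterations per epoch = 1100 / 25 = 44
Total updates = iterations_per_epoch * epochs
= 44 * 7
= 308

308


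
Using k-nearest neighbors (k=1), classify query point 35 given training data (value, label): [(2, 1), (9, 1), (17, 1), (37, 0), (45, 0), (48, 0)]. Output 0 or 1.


Distances from query 35:
Point 37 (class 0): distance = 2
K=1 nearest neighbors: classes = [0]
Votes for class 1: 0 / 1
Majority vote => class 0

0


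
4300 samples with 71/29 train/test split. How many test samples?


Train samples = 4300 * 71% = 3053
Test samples = 4300 - 3053
= 1247

1247


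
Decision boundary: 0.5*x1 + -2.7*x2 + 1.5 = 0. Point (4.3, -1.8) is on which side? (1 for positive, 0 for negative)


Compute 0.5 * 4.3 + -2.7 * -1.8 + 1.5
= 2.15 + 4.86 + 1.5
= 8.51
Since 8.51 >= 0, the point is on the positive side.

1


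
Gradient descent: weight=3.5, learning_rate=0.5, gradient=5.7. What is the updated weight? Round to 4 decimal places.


w_new = w_old - lr * gradient
= 3.5 - 0.5 * 5.7
= 3.5 - (2.85)
= 0.6500

0.6500


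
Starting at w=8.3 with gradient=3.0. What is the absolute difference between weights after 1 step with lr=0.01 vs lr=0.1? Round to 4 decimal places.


With lr=0.01: w_new = 8.3 - 0.01 * 3.0 = 8.27
With lr=0.1: w_new = 8.3 - 0.1 * 3.0 = 8.0
Absolute difference = |8.27 - 8.0|
= 0.2700

0.2700


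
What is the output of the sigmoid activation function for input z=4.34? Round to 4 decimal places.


sigmoid(z) = 1 / (1 + exp(-z))
exp(-(4.34)) = exp(-4.34) = 0.013
1 + 0.013 = 1.013
1 / 1.013 = 0.9871

0.9871


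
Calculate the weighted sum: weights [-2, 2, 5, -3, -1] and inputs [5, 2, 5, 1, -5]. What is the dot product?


Element-wise products:
-2 * 5 = -10
2 * 2 = 4
5 * 5 = 25
-3 * 1 = -3
-1 * -5 = 5
Sum = -10 + 4 + 25 + -3 + 5
= 21

21


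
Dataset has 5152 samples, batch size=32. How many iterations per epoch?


Iterations per epoch = dataset_size / batch_size
= 5152 / 32
= 161

161


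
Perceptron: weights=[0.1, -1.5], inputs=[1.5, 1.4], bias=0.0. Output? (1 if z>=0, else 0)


z = w . x + b
= 0.1*1.5 + -1.5*1.4 + 0.0
= 0.15 + -2.1 + 0.0
= -1.95 + 0.0
= -1.95
Since z = -1.95 < 0, output = 0

0


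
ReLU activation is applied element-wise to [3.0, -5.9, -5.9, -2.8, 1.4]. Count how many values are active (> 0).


ReLU(x) = max(0, x) for each element:
ReLU(3.0) = 3.0
ReLU(-5.9) = 0
ReLU(-5.9) = 0
ReLU(-2.8) = 0
ReLU(1.4) = 1.4
Active neurons (>0): 2

2


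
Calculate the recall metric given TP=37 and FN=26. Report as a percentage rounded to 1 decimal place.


Recall = TP / (TP + FN) * 100
= 37 / (37 + 26)
= 37 / 63
= 0.5873
= 58.7%

58.7


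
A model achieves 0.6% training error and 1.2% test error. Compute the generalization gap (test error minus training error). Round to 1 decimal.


Generalization gap = test_error - train_error
= 1.2 - 0.6
= 0.6%
A small gap suggests good generalization.

0.6


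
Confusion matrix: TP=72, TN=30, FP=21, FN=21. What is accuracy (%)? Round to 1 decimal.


Accuracy = (TP + TN) / (TP + TN + FP + FN) * 100
= (72 + 30) / (72 + 30 + 21 + 21)
= 102 / 144
= 0.7083
= 70.8%

70.8


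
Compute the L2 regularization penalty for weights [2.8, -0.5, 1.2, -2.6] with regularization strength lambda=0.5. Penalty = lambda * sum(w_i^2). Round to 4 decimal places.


Squaring each weight:
2.8^2 = 7.84
(-0.5)^2 = 0.25
1.2^2 = 1.44
(-2.6)^2 = 6.76
Sum of squares = 16.29
Penalty = 0.5 * 16.29 = 8.1450

8.1450


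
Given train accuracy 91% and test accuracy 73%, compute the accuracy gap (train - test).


Gap = train_accuracy - test_accuracy
= 91 - 73
= 18%
This gap suggests the model is overfitting.

18


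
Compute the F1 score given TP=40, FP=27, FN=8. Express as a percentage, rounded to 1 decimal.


Precision = TP / (TP + FP) = 40 / 67 = 0.597
Recall = TP / (TP + FN) = 40 / 48 = 0.8333
F1 = 2 * P * R / (P + R)
= 2 * 0.597 * 0.8333 / (0.597 + 0.8333)
= 0.995 / 1.4303
= 0.6957
As percentage: 69.6%

69.6


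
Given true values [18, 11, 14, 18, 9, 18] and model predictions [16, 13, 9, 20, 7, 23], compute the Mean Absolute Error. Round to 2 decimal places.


Absolute errors: [2, 2, 5, 2, 2, 5]
Sum of absolute errors = 18
MAE = 18 / 6 = 3.00

3.00


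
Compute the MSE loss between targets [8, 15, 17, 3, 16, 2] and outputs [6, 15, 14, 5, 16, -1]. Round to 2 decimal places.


Differences: [2, 0, 3, -2, 0, 3]
Squared errors: [4, 0, 9, 4, 0, 9]
Sum of squared errors = 26
MSE = 26 / 6 = 4.33

4.33


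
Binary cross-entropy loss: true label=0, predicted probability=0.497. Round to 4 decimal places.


For y=0: Loss = -log(1-p)
= -log(1 - 0.497)
= -log(0.503)
= -(-0.6872)
= 0.6872

0.6872


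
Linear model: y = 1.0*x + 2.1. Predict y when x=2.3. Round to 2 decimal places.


y = 1.0 * 2.3 + (2.1)
= 2.3 + (2.1)
= 4.40

4.40


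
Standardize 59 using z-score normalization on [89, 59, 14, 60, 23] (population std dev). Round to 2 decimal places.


Mean = (89 + 59 + 14 + 60 + 23) / 5 = 49.0
Variance = sum((x_i - mean)^2) / n = 744.4
Std = sqrt(744.4) = 27.2837
Z = (x - mean) / std
= (59 - 49.0) / 27.2837
= 10.0 / 27.2837
= 0.37

0.37


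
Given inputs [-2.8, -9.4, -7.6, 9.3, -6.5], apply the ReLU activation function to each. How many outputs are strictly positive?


ReLU(x) = max(0, x) for each element:
ReLU(-2.8) = 0
ReLU(-9.4) = 0
ReLU(-7.6) = 0
ReLU(9.3) = 9.3
ReLU(-6.5) = 0
Active neurons (>0): 1

1


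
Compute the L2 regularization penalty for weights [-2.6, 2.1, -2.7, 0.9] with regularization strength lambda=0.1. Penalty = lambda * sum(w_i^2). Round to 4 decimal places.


Squaring each weight:
(-2.6)^2 = 6.76
2.1^2 = 4.41
(-2.7)^2 = 7.29
0.9^2 = 0.81
Sum of squares = 19.27
Penalty = 0.1 * 19.27 = 1.9270

1.9270


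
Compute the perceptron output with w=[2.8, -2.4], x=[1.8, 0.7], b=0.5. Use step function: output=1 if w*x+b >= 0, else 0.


z = w . x + b
= 2.8*1.8 + -2.4*0.7 + 0.5
= 5.04 + -1.68 + 0.5
= 3.36 + 0.5
= 3.86
Since z = 3.86 >= 0, output = 1

1


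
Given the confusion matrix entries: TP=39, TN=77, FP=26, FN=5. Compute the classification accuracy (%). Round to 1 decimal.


Accuracy = (TP + TN) / (TP + TN + FP + FN) * 100
= (39 + 77) / (39 + 77 + 26 + 5)
= 116 / 147
= 0.7891
= 78.9%

78.9


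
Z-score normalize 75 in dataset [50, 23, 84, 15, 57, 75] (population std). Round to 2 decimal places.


Mean = (50 + 23 + 84 + 15 + 57 + 75) / 6 = 50.6667
Variance = sum((x_i - mean)^2) / n = 630.2222
Std = sqrt(630.2222) = 25.1042
Z = (x - mean) / std
= (75 - 50.6667) / 25.1042
= 24.3333 / 25.1042
= 0.97

0.97


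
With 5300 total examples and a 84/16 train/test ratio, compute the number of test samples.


Train samples = 5300 * 84% = 4452
Test samples = 5300 - 4452
= 848

848


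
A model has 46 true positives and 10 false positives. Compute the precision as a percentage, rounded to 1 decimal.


Precision = TP / (TP + FP) * 100
= 46 / (46 + 10)
= 46 / 56
= 0.8214
= 82.1%

82.1


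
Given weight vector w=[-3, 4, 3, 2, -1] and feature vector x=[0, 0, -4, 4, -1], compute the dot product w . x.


Element-wise products:
-3 * 0 = 0
4 * 0 = 0
3 * -4 = -12
2 * 4 = 8
-1 * -1 = 1
Sum = 0 + 0 + -12 + 8 + 1
= -3

-3


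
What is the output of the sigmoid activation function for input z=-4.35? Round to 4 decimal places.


sigmoid(z) = 1 / (1 + exp(-z))
exp(-(-4.35)) = exp(4.35) = 77.4785
1 + 77.4785 = 78.4785
1 / 78.4785 = 0.0127

0.0127


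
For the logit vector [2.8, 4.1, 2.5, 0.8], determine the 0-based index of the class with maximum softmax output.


Softmax is a monotonic transformation, so it preserves the argmax.
We need to find the index of the maximum logit.
Index 0: 2.8
Index 1: 4.1
Index 2: 2.5
Index 3: 0.8
Maximum logit = 4.1 at index 1

1


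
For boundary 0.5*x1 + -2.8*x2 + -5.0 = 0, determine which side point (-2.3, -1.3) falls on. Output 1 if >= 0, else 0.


Compute 0.5 * -2.3 + -2.8 * -1.3 + -5.0
= -1.15 + 3.64 + -5.0
= -2.51
Since -2.51 < 0, the point is on the negative side.

0


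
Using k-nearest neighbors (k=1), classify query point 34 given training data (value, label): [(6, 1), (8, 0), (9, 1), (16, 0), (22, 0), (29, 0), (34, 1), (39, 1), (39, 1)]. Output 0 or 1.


Distances from query 34:
Point 34 (class 1): distance = 0
K=1 nearest neighbors: classes = [1]
Votes for class 1: 1 / 1
Majority vote => class 1

1


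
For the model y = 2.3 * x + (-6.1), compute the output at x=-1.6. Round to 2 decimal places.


y = 2.3 * -1.6 + (-6.1)
= -3.68 + (-6.1)
= -9.78

-9.78


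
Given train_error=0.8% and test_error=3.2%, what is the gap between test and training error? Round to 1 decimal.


Generalization gap = test_error - train_error
= 3.2 - 0.8
= 2.4%
A moderate gap.

2.4


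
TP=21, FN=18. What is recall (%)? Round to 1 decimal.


Recall = TP / (TP + FN) * 100
= 21 / (21 + 18)
= 21 / 39
= 0.5385
= 53.8%

53.8


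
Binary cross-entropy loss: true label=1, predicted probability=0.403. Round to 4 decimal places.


For y=1: Loss = -log(p)
= -log(0.403)
= -(-0.9088)
= 0.9088

0.9088


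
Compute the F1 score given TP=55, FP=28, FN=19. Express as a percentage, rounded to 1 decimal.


Precision = TP / (TP + FP) = 55 / 83 = 0.6627
Recall = TP / (TP + FN) = 55 / 74 = 0.7432
F1 = 2 * P * R / (P + R)
= 2 * 0.6627 * 0.7432 / (0.6627 + 0.7432)
= 0.985 / 1.4059
= 0.7006
As percentage: 70.1%

70.1


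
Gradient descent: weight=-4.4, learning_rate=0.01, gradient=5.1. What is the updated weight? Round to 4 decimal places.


w_new = w_old - lr * gradient
= -4.4 - 0.01 * 5.1
= -4.4 - (0.051)
= -4.4510

-4.4510


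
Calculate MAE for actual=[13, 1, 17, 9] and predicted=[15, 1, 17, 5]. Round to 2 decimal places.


Absolute errors: [2, 0, 0, 4]
Sum of absolute errors = 6
MAE = 6 / 4 = 1.50

1.50
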